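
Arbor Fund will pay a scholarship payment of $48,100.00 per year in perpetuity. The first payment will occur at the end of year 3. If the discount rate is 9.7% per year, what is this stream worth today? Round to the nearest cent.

Value at end of year 2: C / r = $48,100.00 / 0.097 = $495,876.2887
Discount to today: PV = $495,876.2887 / (1 + 0.097)^2 = $495,876.2887 / 1.203409 = $412,059.65

$412059.65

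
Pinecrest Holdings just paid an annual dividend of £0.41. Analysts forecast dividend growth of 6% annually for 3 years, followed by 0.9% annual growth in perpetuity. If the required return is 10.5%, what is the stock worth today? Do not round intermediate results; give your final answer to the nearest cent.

£4.94

D_1 = 0.43460
D_2 = 0.46068
D_3 = 0.48832
Terminal value at year 3: TV = D_3×(1+g_2)/(r−g_2) = 0.49271/0.096 = 5.13241
P_0 = D_1/(1+r)^1 + D_2/(1+r)^2 + D_3/(1+r)^3 + TV/(1+r)^3
    = 0.39330 + 0.37729 + 0.36192 + 3.80395 = 4.93646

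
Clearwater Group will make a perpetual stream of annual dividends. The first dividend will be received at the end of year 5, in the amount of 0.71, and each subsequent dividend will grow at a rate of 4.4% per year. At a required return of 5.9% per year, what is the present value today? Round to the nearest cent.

37.63

Value at end of year 4: C₁ / (r − g) = 0.71 / (0.059 − 0.044) = 47.3333
Discount to today: PV = 47.3333 / (1 + 0.059)^4 = 47.3333 / 1.257720 = 37.63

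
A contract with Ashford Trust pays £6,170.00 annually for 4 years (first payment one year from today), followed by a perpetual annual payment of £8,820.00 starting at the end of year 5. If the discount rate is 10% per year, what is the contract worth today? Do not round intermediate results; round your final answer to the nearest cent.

£79799.86

PV of 4-year annuity: £6,170.00 × [1 − (1+0.1)^−4] / 0.1 = 19558.06980
Perpetuity value at year 4: £8,820.00 / 0.1 = 88200.00000
PV of perpetuity: 88200.00000 / (1+0.1)^4 = 60241.78676
Total PV = 19558.06980 + 60241.78676 = 79799.85657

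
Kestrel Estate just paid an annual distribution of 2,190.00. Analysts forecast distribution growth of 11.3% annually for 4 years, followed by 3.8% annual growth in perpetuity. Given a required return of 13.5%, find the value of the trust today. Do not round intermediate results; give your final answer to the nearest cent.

D_1 = 2437.47000
D_2 = 2712.90411
D_3 = 3019.46227
D_4 = 3360.66151
Terminal value at year 4: TV = D_4×(1+g_2)/(r−g_2) = 3488.36665/0.097 = 35962.54277
P_0 = D_1/(1+r)^1 + D_2/(1+r)^2 + D_3/(1+r)^3 + D_4/(1+r)^4 + TV/(1+r)^4
    = 2147.55066 + 2105.92413 + 2065.10445 + 2025.07600 + 21670.40088 = 30014.05612

30014.06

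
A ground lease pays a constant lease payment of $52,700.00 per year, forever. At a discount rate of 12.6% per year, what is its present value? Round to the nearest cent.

Level perpetuity: PV = C / r = $52,700.00 / 0.126 = $418,253.97

$418253.97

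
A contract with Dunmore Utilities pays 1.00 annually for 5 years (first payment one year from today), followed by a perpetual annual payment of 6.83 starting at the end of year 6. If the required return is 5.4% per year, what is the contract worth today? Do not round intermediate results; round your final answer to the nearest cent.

PV of 5-year annuity: 1.00 × [1 − (1+0.054)^−5] / 0.054 = 4.28202
Perpetuity value at year 5: 6.83 / 0.054 = 126.48148
PV of perpetuity: 126.48148 / (1+0.054)^5 = 97.23528
Total PV = 4.28202 + 97.23528 = 101.51730

101.52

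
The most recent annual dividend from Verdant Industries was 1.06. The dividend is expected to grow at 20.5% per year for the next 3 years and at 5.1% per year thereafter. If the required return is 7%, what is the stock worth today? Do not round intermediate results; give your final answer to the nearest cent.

D_1 = 1.27730
D_2 = 1.53915
D_3 = 1.85467
Terminal value at year 3: TV = D_3×(1+g_2)/(r−g_2) = 1.94926/0.019 = 102.59262
P_0 = D_1/(1+r)^1 + D_2/(1+r)^2 + D_3/(1+r)^3 + TV/(1+r)^3
    = 1.19374 + 1.34435 + 1.51396 + 83.74614 = 87.79819

87.80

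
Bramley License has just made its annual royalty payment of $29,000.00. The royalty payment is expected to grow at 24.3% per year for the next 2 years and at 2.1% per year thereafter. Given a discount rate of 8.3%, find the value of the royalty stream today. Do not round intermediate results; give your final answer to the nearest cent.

$700582.83

D_1 = 36047.00000
D_2 = 44806.42100
Terminal value at year 2: TV = D_2×(1+g_2)/(r−g_2) = 45747.35584/0.062 = 737860.57808
P_0 = D_1/(1+r)^1 + D_2/(1+r)^2 + TV/(1+r)^2
    = 33284.39520 + 38201.75737 + 629096.68185 = 700582.83442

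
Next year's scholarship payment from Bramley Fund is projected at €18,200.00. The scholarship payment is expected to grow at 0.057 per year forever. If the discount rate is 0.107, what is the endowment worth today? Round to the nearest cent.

€364000.00

Growing perpetuity: P = D₁ / (r − g) = €18,200.0000 / (0.107 − 0.057) = €364,000.00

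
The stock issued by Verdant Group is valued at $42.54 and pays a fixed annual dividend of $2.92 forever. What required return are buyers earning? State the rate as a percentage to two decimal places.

P = C/r ⇒ r = C/P = $2.92/$42.54 = 0.068641

6.86%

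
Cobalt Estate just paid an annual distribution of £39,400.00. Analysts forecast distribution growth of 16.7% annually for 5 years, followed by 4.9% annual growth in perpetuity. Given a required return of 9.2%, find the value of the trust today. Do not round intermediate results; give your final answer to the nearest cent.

£1581318.02

D_1 = 45979.80000
D_2 = 53658.42660
D_3 = 62619.38384
D_4 = 73076.82094
D_5 = 85280.65004
Terminal value at year 5: TV = D_5×(1+g_2)/(r−g_2) = 89459.40189/0.043 = 2080451.20683
P_0 = D_1/(1+r)^1 + D_2/(1+r)^2 + D_3/(1+r)^3 + D_4/(1+r)^4 + D_5/(1+r)^5 + TV/(1+r)^5
    = 42106.04396 + 44997.94258 + 48088.46061 + 51391.23950 + 54920.85760 + 1339813.47958 = 1581318.02383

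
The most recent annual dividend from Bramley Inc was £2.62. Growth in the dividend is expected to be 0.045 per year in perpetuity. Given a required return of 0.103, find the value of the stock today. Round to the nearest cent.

D₁ = D₀ × (1 + g) = £2.62 × 1.045 = £2.7379
Growing perpetuity: P = D₁ / (r − g) = £2.7379 / (0.103 − 0.045) = £47.21

£47.21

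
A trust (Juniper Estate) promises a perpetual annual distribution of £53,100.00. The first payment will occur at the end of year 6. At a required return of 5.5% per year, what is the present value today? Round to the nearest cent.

Value at end of year 5: C / r = £53,100.00 / 0.055 = £965,454.5455
Discount to today: PV = £965,454.5455 / (1 + 0.055)^5 = £965,454.5455 / 1.306960 = £738,702.44

£738702.44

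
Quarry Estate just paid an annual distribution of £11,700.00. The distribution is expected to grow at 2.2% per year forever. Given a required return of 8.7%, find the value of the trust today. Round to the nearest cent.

D₁ = D₀ × (1 + g) = £11,700.00 × 1.022 = £11,957.4000
Growing perpetuity: P = D₁ / (r − g) = £11,957.4000 / (0.087 − 0.022) = £183,960.00

£183960.00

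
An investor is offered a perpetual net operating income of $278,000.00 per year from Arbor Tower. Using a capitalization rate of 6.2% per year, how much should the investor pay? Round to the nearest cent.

$4483870.97

Level perpetuity: PV = C / r = $278,000.00 / 0.062 = $4,483,870.97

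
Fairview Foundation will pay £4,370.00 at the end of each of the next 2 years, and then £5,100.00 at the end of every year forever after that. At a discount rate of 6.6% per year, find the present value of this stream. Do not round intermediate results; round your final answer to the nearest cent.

£75945.52

PV of 2-year annuity: £4,370.00 × [1 − (1+0.066)^−2] / 0.066 = 7945.06299
Perpetuity value at year 2: £5,100.00 / 0.066 = 77272.72727
PV of perpetuity: 77272.72727 / (1+0.066)^2 = 68000.45696
Total PV = 7945.06299 + 68000.45696 = 75945.51995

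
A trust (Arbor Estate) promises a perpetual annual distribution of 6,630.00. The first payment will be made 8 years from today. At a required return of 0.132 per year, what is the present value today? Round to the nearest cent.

Value at end of year 7: C / r = 6,630.00 / 0.132 = 50,227.2727
Discount to today: PV = 50,227.2727 / (1 + 0.132)^7 = 50,227.2727 / 2.381908 = 21,086.99

21086.99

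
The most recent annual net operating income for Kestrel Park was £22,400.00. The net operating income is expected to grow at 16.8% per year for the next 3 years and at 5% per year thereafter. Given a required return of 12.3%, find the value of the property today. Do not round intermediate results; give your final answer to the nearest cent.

D_1 = 26163.20000
D_2 = 30558.61760
D_3 = 35692.46536
Terminal value at year 3: TV = D_3×(1+g_2)/(r−g_2) = 37477.08862/0.073 = 513384.77568
P_0 = D_1/(1+r)^1 + D_2/(1+r)^2 + D_3/(1+r)^3 + TV/(1+r)^3
    = 23297.59573 + 24231.15922 + 25202.13177 + 362496.41581 = 435227.30252

£435227.30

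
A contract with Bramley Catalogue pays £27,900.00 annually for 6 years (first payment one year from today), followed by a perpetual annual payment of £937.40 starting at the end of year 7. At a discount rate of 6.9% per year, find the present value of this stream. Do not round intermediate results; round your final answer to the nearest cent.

£142501.52

PV of 6-year annuity: £27,900.00 × [1 − (1+0.069)^−6] / 0.069 = 133397.99707
Perpetuity value at year 6: £937.40 / 0.069 = 13585.50725
PV of perpetuity: 13585.50725 / (1+0.069)^6 = 9103.52580
Total PV = 133397.99707 + 9103.52580 = 142501.52287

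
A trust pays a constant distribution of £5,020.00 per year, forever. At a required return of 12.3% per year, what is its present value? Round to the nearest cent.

£40813.01

Level perpetuity: PV = C / r = £5,020.00 / 0.123 = £40,813.01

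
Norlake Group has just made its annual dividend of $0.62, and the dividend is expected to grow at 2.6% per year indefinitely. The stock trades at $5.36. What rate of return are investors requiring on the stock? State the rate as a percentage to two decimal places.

D₁ = $0.62 × 1.026 = $0.6361
P = D₁/(r − g) ⇒ r = D₁/P + g = $0.6361/$5.36 + 0.026 = 0.118679 + 0.026 = 0.144679

14.47%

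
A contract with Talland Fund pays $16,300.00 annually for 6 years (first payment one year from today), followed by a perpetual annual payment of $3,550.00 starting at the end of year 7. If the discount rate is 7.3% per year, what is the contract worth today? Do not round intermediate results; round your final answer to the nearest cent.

PV of 6-year annuity: $16,300.00 × [1 − (1+0.073)^−6] / 0.073 = 76980.23085
Perpetuity value at year 6: $3,550.00 / 0.073 = 48630.13699
PV of perpetuity: 48630.13699 / (1+0.073)^6 = 31864.50389
Total PV = 76980.23085 + 31864.50389 = 108844.73474

$108844.73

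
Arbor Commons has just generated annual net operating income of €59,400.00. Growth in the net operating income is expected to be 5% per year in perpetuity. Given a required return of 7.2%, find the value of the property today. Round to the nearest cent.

D₁ = D₀ × (1 + g) = €59,400.00 × 1.05 = €62,370.0000
Growing perpetuity: P = D₁ / (r − g) = €62,370.0000 / (0.072 − 0.05) = €2,835,000.00

€2835000.00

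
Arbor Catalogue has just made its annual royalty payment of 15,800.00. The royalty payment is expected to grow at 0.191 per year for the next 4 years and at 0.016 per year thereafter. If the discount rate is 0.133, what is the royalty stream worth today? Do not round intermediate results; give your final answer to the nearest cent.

D_1 = 18817.80000
D_2 = 22411.99980
D_3 = 26692.69176
D_4 = 31790.99589
Terminal value at year 4: TV = D_4×(1+g_2)/(r−g_2) = 32299.65182/0.117 = 276065.40019
P_0 = D_1/(1+r)^1 + D_2/(1+r)^2 + D_3/(1+r)^3 + D_4/(1+r)^4 + TV/(1+r)^4
    = 16608.82613 + 17459.05730 + 18352.81310 + 19292.32162 + 167529.90400 = 239242.92214

239242.92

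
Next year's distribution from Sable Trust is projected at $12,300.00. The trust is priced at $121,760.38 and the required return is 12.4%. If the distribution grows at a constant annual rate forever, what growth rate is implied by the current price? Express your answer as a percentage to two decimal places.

P = D₁/(r−g) ⇒ g = r − D₁/P = 0.124 − $12,300.00/$121,760.38 = 0.022982

2.30%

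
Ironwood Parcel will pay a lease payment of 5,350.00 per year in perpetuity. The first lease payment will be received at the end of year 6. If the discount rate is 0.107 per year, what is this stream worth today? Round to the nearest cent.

30076.82

Value at end of year 5: C / r = 5,350.00 / 0.107 = 50,000.0000
Discount to today: PV = 50,000.0000 / (1 + 0.107)^5 = 50,000.0000 / 1.662410 = 30,076.82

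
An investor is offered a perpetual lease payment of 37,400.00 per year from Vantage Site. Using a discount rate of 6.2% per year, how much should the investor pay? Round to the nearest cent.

Level perpetuity: PV = C / r = 37,400.00 / 0.062 = 603,225.81

603225.81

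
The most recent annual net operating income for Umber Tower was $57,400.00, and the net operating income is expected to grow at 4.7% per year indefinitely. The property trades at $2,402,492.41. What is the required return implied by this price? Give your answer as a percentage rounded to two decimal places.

7.20%

D₁ = $57,400.00 × 1.047 = $60,097.8000
P = D₁/(r − g) ⇒ r = D₁/P + g = $60,097.8000/$2,402,492.41 + 0.047 = 0.025015 + 0.047 = 0.072015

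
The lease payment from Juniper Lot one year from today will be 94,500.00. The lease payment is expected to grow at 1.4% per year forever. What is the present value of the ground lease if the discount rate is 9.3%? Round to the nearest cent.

Growing perpetuity: P = D₁ / (r − g) = 94,500.0000 / (0.093 − 0.014) = 1,196,202.53

1196202.53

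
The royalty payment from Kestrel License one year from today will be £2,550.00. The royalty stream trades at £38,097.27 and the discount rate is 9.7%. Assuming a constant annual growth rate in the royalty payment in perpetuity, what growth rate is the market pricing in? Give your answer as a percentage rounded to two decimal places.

P = D₁/(r−g) ⇒ g = r − D₁/P = 0.097 − £2,550.00/£38,097.27 = 0.030066

3.01%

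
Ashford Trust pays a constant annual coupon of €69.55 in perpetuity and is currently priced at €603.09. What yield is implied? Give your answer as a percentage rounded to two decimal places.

11.53%

P = C/r ⇒ r = C/P = €69.55/€603.09 = 0.115323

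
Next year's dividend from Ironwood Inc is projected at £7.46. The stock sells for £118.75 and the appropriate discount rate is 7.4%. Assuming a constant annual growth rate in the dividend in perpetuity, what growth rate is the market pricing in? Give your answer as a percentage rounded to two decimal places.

P = D₁/(r−g) ⇒ g = r − D₁/P = 0.074 − £7.46/£118.75 = 0.011179

1.12%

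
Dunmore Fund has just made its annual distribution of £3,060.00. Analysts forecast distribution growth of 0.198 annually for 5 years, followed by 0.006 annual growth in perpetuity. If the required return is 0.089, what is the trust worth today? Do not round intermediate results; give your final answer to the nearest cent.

£80311.86

D_1 = 3665.88000
D_2 = 4391.72424
D_3 = 5261.28564
D_4 = 6303.02020
D_5 = 7551.01819
Terminal value at year 5: TV = D_5×(1+g_2)/(r−g_2) = 7596.32430/0.083 = 91521.97957
P_0 = D_1/(1+r)^1 + D_2/(1+r)^2 + D_3/(1+r)^3 + D_4/(1+r)^4 + D_5/(1+r)^5 + TV/(1+r)^5
    = 3366.28099 + 3703.21821 + 4073.88009 + 4481.64219 + 4930.21794 + 59756.61748 = 80311.85690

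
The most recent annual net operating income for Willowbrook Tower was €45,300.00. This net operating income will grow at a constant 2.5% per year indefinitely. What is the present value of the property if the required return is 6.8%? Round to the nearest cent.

€1079825.58

D₁ = D₀ × (1 + g) = €45,300.00 × 1.025 = €46,432.5000
Growing perpetuity: P = D₁ / (r − g) = €46,432.5000 / (0.068 − 0.025) = €1,079,825.58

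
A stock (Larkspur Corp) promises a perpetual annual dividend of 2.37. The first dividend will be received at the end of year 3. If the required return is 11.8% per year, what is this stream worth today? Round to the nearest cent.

16.07

Value at end of year 2: C / r = 2.37 / 0.118 = 20.0847
Discount to today: PV = 20.0847 / (1 + 0.118)^2 = 20.0847 / 1.249924 = 16.07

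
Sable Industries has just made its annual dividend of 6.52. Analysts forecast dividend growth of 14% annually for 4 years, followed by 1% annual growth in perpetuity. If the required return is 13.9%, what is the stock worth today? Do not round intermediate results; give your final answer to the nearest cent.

77.36

D_1 = 7.43280
D_2 = 8.47339
D_3 = 9.65967
D_4 = 11.01202
Terminal value at year 4: TV = D_4×(1+g_2)/(r−g_2) = 11.12214/0.129 = 86.21814
P_0 = D_1/(1+r)^1 + D_2/(1+r)^2 + D_3/(1+r)^3 + D_4/(1+r)^4 + TV/(1+r)^4
    = 6.52572 + 6.53145 + 6.53719 + 6.54293 + 51.22757 = 77.36486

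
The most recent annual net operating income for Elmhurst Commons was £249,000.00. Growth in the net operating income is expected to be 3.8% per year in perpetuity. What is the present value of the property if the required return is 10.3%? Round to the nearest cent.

D₁ = D₀ × (1 + g) = £249,000.00 × 1.038 = £258,462.0000
Growing perpetuity: P = D₁ / (r − g) = £258,462.0000 / (0.103 − 0.038) = £3,976,338.46

£3976338.46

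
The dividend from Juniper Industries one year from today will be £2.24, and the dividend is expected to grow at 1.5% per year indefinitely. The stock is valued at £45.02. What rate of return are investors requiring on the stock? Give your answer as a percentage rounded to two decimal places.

P = D₁/(r − g) ⇒ r = D₁/P + g = £2.2400/£45.02 + 0.015 = 0.049756 + 0.015 = 0.064756

6.48%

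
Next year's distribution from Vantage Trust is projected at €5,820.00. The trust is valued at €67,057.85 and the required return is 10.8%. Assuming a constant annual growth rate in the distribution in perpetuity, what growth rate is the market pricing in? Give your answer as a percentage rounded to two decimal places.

P = D₁/(r−g) ⇒ g = r − D₁/P = 0.108 − €5,820.00/€67,057.85 = 0.021209

2.12%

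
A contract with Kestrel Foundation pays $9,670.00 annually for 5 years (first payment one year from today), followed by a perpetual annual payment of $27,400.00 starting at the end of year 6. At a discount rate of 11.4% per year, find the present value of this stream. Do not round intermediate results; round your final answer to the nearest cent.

$175476.67

PV of 5-year annuity: $9,670.00 × [1 − (1+0.114)^−5] / 0.114 = 35382.60258
Perpetuity value at year 5: $27,400.00 / 0.114 = 240350.87719
PV of perpetuity: 240350.87719 / (1+0.114)^5 = 140094.07153
Total PV = 35382.60258 + 140094.07153 = 175476.67411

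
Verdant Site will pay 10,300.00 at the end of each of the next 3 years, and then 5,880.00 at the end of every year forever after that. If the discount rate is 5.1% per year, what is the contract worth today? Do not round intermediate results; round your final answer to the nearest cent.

127308.35

PV of 3-year annuity: 10,300.00 × [1 − (1+0.051)^−3] / 0.051 = 27996.97836
Perpetuity value at year 3: 5,880.00 / 0.051 = 115294.11765
PV of perpetuity: 115294.11765 / (1+0.051)^3 = 99311.37660
Total PV = 27996.97836 + 99311.37660 = 127308.35496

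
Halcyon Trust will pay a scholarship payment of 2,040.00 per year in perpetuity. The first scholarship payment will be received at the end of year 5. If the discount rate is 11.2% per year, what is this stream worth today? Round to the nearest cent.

11912.23

Value at end of year 4: C / r = 2,040.00 / 0.112 = 18,214.2857
Discount to today: PV = 18,214.2857 / (1 + 0.112)^4 = 18,214.2857 / 1.529041 = 11,912.23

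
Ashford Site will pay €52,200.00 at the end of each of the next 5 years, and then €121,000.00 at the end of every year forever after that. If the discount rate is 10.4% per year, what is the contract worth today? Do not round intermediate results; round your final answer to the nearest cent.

€905298.78

PV of 5-year annuity: €52,200.00 × [1 − (1+0.104)^−5] / 0.104 = 195873.49065
Perpetuity value at year 5: €121,000.00 / 0.104 = 1163461.53846
PV of perpetuity: 1163461.53846 / (1+0.104)^5 = 709425.28618
Total PV = 195873.49065 + 709425.28618 = 905298.77683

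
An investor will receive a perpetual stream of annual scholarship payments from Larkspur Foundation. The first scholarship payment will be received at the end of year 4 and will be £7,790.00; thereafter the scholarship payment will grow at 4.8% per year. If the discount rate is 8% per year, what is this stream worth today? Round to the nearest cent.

Value at end of year 3: C₁ / (r − g) = £7,790.00 / (0.08 − 0.048) = £243,437.5000
Discount to today: PV = £243,437.5000 / (1 + 0.08)^3 = £243,437.5000 / 1.259712 = £193,248.54

£193248.54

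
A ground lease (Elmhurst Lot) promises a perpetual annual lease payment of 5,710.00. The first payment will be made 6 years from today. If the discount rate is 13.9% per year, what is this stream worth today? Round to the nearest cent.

21429.04

Value at end of year 5: C / r = 5,710.00 / 0.139 = 41,079.1367
Discount to today: PV = 41,079.1367 / (1 + 0.139)^5 = 41,079.1367 / 1.916985 = 21,429.04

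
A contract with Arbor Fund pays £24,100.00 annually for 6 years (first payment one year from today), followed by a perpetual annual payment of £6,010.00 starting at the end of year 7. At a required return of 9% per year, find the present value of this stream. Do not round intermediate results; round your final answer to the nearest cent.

£147928.05

PV of 6-year annuity: £24,100.00 × [1 − (1+0.09)^−6] / 0.09 = 108110.63802
Perpetuity value at year 6: £6,010.00 / 0.09 = 66777.77778
PV of perpetuity: 66777.77778 / (1+0.09)^6 = 39817.40705
Total PV = 108110.63802 + 39817.40705 = 147928.04508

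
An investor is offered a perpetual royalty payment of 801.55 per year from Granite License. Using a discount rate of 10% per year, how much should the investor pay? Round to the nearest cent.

8015.50

Level perpetuity: PV = C / r = 801.55 / 0.1 = 8,015.50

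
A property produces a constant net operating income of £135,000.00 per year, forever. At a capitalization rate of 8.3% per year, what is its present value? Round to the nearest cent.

Level perpetuity: PV = C / r = £135,000.00 / 0.083 = £1,626,506.02

£1626506.02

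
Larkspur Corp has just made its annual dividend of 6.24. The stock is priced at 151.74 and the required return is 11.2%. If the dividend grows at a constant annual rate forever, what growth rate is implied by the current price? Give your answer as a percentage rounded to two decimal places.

P = D₀(1+g)/(r−g) ⇒ P(r−g) = D₀(1+g) ⇒ g(P+D₀) = P·r − D₀
g = (P·r − D₀)/(P + D₀) = (151.74×0.112 − 6.24) / (151.74 + 6.24) = 0.068077

6.81%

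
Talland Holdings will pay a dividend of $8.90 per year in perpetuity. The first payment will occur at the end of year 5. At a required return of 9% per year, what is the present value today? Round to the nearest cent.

$70.06

Value at end of year 4: C / r = $8.90 / 0.09 = $98.8889
Discount to today: PV = $98.8889 / (1 + 0.09)^4 = $98.8889 / 1.411582 = $70.06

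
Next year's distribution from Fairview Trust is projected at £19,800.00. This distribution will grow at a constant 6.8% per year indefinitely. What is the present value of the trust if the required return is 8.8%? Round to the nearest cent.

£990000.00

Growing perpetuity: P = D₁ / (r − g) = £19,800.0000 / (0.088 − 0.068) = £990,000.00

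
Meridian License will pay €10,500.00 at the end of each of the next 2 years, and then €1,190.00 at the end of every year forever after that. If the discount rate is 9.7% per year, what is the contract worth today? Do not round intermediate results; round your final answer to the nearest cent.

PV of 2-year annuity: €10,500.00 × [1 − (1+0.097)^−2] / 0.097 = 18296.77192
Perpetuity value at year 2: €1,190.00 / 0.097 = 12268.04124
PV of perpetuity: 12268.04124 / (1+0.097)^2 = 10194.40709
Total PV = 18296.77192 + 10194.40709 = 28491.17901

€28491.18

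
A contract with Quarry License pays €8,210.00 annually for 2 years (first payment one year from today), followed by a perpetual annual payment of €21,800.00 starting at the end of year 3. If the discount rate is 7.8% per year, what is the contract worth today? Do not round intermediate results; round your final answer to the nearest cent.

PV of 2-year annuity: €8,210.00 × [1 − (1+0.078)^−2] / 0.078 = 14680.84923
Perpetuity value at year 2: €21,800.00 / 0.078 = 279487.17949
PV of perpetuity: 279487.17949 / (1+0.078)^2 = 240505.14377
Total PV = 14680.84923 + 240505.14377 = 255185.99300

€255185.99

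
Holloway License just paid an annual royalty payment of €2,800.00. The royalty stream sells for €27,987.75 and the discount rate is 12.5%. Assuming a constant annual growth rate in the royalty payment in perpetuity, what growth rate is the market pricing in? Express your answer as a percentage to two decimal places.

P = D₀(1+g)/(r−g) ⇒ P(r−g) = D₀(1+g) ⇒ g(P+D₀) = P·r − D₀
g = (P·r − D₀)/(P + D₀) = (€27,987.75×0.125 − €2,800.00) / (€27,987.75 + €2,800.00) = 0.022687

2.27%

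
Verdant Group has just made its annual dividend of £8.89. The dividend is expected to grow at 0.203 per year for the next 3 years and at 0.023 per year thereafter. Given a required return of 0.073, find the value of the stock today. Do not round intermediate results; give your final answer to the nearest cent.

D_1 = 10.69467
D_2 = 12.86569
D_3 = 15.47742
Terminal value at year 3: TV = D_3×(1+g_2)/(r−g_2) = 15.83340/0.05 = 316.66807
P_0 = D_1/(1+r)^1 + D_2/(1+r)^2 + D_3/(1+r)^3 + TV/(1+r)^3
    = 9.96707 + 11.17464 + 12.52851 + 256.33335 = 290.00357

£290.00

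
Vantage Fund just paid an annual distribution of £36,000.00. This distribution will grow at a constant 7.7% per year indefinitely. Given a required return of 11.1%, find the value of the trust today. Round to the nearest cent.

£1140352.94

D₁ = D₀ × (1 + g) = £36,000.00 × 1.077 = £38,772.0000
Growing perpetuity: P = D₁ / (r − g) = £38,772.0000 / (0.111 − 0.077) = £1,140,352.94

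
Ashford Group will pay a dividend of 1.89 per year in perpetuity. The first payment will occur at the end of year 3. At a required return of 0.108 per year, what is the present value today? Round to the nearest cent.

14.25

Value at end of year 2: C / r = 1.89 / 0.108 = 17.5000
Discount to today: PV = 17.5000 / (1 + 0.108)^2 = 17.5000 / 1.227664 = 14.25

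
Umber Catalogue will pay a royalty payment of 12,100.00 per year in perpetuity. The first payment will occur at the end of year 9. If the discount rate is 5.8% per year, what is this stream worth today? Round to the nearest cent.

Value at end of year 8: C / r = 12,100.00 / 0.058 = 208,620.6897
Discount to today: PV = 208,620.6897 / (1 + 0.058)^8 = 208,620.6897 / 1.569948 = 132,883.80

132883.80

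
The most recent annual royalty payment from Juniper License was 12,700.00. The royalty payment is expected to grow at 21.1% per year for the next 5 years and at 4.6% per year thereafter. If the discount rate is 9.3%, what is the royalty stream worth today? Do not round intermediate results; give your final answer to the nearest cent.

559185.15

D_1 = 15379.70000
D_2 = 18624.81670
D_3 = 22554.65302
D_4 = 27313.68481
D_5 = 33076.87231
Terminal value at year 5: TV = D_5×(1+g_2)/(r−g_2) = 34598.40843/0.047 = 736136.34964
P_0 = D_1/(1+r)^1 + D_2/(1+r)^2 + D_3/(1+r)^3 + D_4/(1+r)^4 + D_5/(1+r)^5 + TV/(1+r)^5
    = 14071.08875 + 15590.19988 + 17273.31387 + 19138.13641 + 21204.28471 + 471908.12361 = 559185.14723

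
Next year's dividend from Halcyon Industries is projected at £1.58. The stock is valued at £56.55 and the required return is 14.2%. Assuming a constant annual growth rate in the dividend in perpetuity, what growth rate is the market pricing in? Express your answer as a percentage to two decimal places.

11.41%

P = D₁/(r−g) ⇒ g = r − D₁/P = 0.142 − £1.58/£56.55 = 0.114060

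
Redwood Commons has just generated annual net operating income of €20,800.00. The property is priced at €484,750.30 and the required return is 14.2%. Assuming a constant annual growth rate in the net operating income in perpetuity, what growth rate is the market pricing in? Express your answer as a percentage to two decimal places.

P = D₀(1+g)/(r−g) ⇒ P(r−g) = D₀(1+g) ⇒ g(P+D₀) = P·r − D₀
g = (P·r − D₀)/(P + D₀) = (€484,750.30×0.142 − €20,800.00) / (€484,750.30 + €20,800.00) = 0.095014

9.50%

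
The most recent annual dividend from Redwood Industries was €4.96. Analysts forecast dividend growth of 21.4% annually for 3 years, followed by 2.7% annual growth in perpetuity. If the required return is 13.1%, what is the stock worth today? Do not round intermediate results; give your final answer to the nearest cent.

D_1 = 6.02144
D_2 = 7.31003
D_3 = 8.87437
Terminal value at year 3: TV = D_3×(1+g_2)/(r−g_2) = 9.11398/0.104 = 87.63445
P_0 = D_1/(1+r)^1 + D_2/(1+r)^2 + D_3/(1+r)^3 + TV/(1+r)^3
    = 5.32400 + 5.71471 + 6.13409 + 60.57411 = 77.74690

€77.75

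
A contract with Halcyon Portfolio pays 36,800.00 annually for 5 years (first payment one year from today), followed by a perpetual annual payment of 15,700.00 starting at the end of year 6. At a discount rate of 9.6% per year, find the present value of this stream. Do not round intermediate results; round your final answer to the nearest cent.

244351.37

PV of 5-year annuity: 36,800.00 × [1 − (1+0.096)^−5] / 0.096 = 140938.24531
Perpetuity value at year 5: 15,700.00 / 0.096 = 163541.66667
PV of perpetuity: 163541.66667 / (1+0.096)^5 = 103413.12179
Total PV = 140938.24531 + 103413.12179 = 244351.36710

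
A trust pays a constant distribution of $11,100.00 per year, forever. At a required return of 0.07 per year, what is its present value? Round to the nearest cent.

Level perpetuity: PV = C / r = $11,100.00 / 0.07 = $158,571.43

$158571.43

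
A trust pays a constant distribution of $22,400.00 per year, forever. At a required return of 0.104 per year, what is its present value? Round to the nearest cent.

Level perpetuity: PV = C / r = $22,400.00 / 0.104 = $215,384.62

$215384.62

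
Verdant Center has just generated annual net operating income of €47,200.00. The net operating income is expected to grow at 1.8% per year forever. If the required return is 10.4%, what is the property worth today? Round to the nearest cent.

D₁ = D₀ × (1 + g) = €47,200.00 × 1.018 = €48,049.6000
Growing perpetuity: P = D₁ / (r − g) = €48,049.6000 / (0.104 − 0.018) = €558,716.28

€558716.28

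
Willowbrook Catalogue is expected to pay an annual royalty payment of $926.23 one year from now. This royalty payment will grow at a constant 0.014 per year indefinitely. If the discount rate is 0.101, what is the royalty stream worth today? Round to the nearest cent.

$10646.32

Growing perpetuity: P = D₁ / (r − g) = $926.2300 / (0.101 − 0.014) = $10,646.32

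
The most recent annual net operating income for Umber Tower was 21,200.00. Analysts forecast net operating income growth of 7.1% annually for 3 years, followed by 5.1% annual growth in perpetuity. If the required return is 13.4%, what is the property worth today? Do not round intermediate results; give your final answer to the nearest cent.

282937.86

D_1 = 22705.20000
D_2 = 24317.26920
D_3 = 26043.79531
Terminal value at year 3: TV = D_3×(1+g_2)/(r−g_2) = 27372.02887/0.083 = 329783.48041
P_0 = D_1/(1+r)^1 + D_2/(1+r)^2 + D_3/(1+r)^3 + TV/(1+r)^3
    = 20022.22222 + 18909.87654 + 17859.32785 + 226146.42851 = 282937.85512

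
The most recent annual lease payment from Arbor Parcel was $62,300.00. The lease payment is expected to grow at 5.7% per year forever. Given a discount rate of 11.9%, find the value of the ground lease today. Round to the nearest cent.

$1062114.52

D₁ = D₀ × (1 + g) = $62,300.00 × 1.057 = $65,851.1000
Growing perpetuity: P = D₁ / (r − g) = $65,851.1000 / (0.119 − 0.057) = $1,062,114.52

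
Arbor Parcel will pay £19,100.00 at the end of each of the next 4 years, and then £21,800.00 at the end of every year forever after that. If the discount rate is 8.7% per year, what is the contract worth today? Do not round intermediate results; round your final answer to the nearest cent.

£241769.56

PV of 4-year annuity: £19,100.00 × [1 − (1+0.087)^−4] / 0.087 = 62288.31657
Perpetuity value at year 4: £21,800.00 / 0.087 = 250574.71264
PV of perpetuity: 250574.71264 / (1+0.087)^4 = 179481.24137
Total PV = 62288.31657 + 179481.24137 = 241769.55794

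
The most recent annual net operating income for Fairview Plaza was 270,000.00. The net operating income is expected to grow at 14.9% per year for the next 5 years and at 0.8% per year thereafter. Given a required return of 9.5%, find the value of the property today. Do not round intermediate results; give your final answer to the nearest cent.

D_1 = 310230.00000
D_2 = 356454.27000
D_3 = 409565.95623
D_4 = 470591.28371
D_5 = 540709.38498
Terminal value at year 5: TV = D_5×(1+g_2)/(r−g_2) = 545035.06006/0.087 = 6264770.80529
P_0 = D_1/(1+r)^1 + D_2/(1+r)^2 + D_3/(1+r)^3 + D_4/(1+r)^4 + D_5/(1+r)^5 + TV/(1+r)^5
    = 283315.06849 + 297286.77050 + 311947.48795 + 327331.19968 + 343473.56022 + 3979555.73217 = 5542909.81902

5542909.82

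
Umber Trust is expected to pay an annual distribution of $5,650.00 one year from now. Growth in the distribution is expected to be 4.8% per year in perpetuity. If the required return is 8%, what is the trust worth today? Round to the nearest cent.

Growing perpetuity: P = D₁ / (r − g) = $5,650.0000 / (0.08 − 0.048) = $176,562.50

$176562.50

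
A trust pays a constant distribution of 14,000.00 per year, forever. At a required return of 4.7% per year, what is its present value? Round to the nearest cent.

297872.34

Level perpetuity: PV = C / r = 14,000.00 / 0.047 = 297,872.34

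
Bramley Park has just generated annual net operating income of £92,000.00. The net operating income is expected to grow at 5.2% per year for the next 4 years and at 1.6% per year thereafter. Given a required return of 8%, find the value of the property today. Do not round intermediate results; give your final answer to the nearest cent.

£1659588.23

D_1 = 96784.00000
D_2 = 101816.76800
D_3 = 107111.23994
D_4 = 112681.02441
Terminal value at year 4: TV = D_4×(1+g_2)/(r−g_2) = 114483.92080/0.064 = 1788811.26255
P_0 = D_1/(1+r)^1 + D_2/(1+r)^2 + D_3/(1+r)^3 + D_4/(1+r)^4 + TV/(1+r)^4
    = 89614.81481 + 87291.46776 + 85028.35564 + 82823.91679 + 1314829.67899 = 1659588.23400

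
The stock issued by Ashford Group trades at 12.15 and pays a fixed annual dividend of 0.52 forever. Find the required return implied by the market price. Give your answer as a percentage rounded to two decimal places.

4.28%

P = C/r ⇒ r = C/P = 0.52/12.15 = 0.042798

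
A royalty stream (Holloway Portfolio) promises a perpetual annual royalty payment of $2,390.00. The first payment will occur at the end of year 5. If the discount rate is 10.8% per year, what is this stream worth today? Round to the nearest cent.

Value at end of year 4: C / r = $2,390.00 / 0.108 = $22,129.6296
Discount to today: PV = $22,129.6296 / (1 + 0.108)^4 = $22,129.6296 / 1.507159 = $14,683.01

$14683.01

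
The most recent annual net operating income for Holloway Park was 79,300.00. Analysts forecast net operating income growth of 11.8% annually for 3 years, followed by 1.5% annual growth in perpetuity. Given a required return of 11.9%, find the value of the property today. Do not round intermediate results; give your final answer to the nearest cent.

1009339.51

D_1 = 88657.40000
D_2 = 99118.97320
D_3 = 110815.01204
Terminal value at year 3: TV = D_3×(1+g_2)/(r−g_2) = 112477.23722/0.104 = 1081511.89633
P_0 = D_1/(1+r)^1 + D_2/(1+r)^2 + D_3/(1+r)^3 + TV/(1+r)^3
    = 79229.13315 + 79158.32964 + 79087.58940 + 771864.45423 = 1009339.50642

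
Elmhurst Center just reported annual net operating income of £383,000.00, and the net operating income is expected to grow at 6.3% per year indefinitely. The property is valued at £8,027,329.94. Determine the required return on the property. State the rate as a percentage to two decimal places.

D₁ = £383,000.00 × 1.063 = £407,129.0000
P = D₁/(r − g) ⇒ r = D₁/P + g = £407,129.0000/£8,027,329.94 + 0.063 = 0.050718 + 0.063 = 0.113718

11.37%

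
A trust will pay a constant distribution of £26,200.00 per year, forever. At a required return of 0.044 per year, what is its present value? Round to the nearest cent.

£595454.55

Level perpetuity: PV = C / r = £26,200.00 / 0.044 = £595,454.55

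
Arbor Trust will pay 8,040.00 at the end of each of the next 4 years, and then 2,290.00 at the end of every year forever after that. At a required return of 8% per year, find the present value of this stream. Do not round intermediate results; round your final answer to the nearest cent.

PV of 4-year annuity: 8,040.00 × [1 − (1+0.08)^−4] / 0.08 = 26629.49979
Perpetuity value at year 4: 2,290.00 / 0.08 = 28625.00000
PV of perpetuity: 28625.00000 / (1+0.08)^4 = 21040.22954
Total PV = 26629.49979 + 21040.22954 = 47669.72933

47669.73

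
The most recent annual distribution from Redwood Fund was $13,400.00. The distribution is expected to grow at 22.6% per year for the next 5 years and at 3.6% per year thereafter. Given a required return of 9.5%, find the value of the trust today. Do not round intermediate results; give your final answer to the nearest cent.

$509237.52

D_1 = 16428.40000
D_2 = 20141.21840
D_3 = 24693.13376
D_4 = 30273.78199
D_5 = 37115.65672
Terminal value at year 5: TV = D_5×(1+g_2)/(r−g_2) = 38451.82036/0.059 = 651725.76879
P_0 = D_1/(1+r)^1 + D_2/(1+r)^2 + D_3/(1+r)^3 + D_4/(1+r)^4 + D_5/(1+r)^5 + TV/(1+r)^5
    = 15003.10502 + 16797.99704 + 18807.62043 + 21057.66452 + 23576.89196 + 413994.23852 = 509237.51749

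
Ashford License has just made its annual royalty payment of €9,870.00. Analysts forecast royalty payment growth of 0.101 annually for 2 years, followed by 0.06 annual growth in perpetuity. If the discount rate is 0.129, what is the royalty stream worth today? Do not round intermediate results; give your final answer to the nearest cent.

D_1 = 10866.87000
D_2 = 11964.42387
Terminal value at year 2: TV = D_2×(1+g_2)/(r−g_2) = 12682.28930/0.069 = 183801.29423
P_0 = D_1/(1+r)^1 + D_2/(1+r)^2 + TV/(1+r)^2
    = 9625.21701 + 9386.50480 + 144198.47960 = 163210.20141

€163210.20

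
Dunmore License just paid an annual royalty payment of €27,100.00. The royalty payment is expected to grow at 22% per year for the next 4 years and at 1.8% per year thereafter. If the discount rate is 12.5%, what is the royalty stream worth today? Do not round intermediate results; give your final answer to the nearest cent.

D_1 = 33062.00000
D_2 = 40335.64000
D_3 = 49209.48080
D_4 = 60035.56658
Terminal value at year 4: TV = D_4×(1+g_2)/(r−g_2) = 61116.20677/0.107 = 571179.50256
P_0 = D_1/(1+r)^1 + D_2/(1+r)^2 + D_3/(1+r)^3 + D_4/(1+r)^4 + TV/(1+r)^4
    = 29388.44444 + 31870.13531 + 34561.39118 + 37479.90866 + 356584.55152 = 489884.43111

€489884.43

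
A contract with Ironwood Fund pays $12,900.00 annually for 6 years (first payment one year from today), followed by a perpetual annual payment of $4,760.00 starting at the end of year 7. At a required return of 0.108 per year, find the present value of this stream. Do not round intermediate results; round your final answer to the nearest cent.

$78709.97

PV of 6-year annuity: $12,900.00 × [1 − (1+0.108)^−6] / 0.108 = 54889.81501
Perpetuity value at year 6: $4,760.00 / 0.108 = 44074.07407
PV of perpetuity: 44074.07407 / (1+0.108)^6 = 23820.15784
Total PV = 54889.81501 + 23820.15784 = 78709.97285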